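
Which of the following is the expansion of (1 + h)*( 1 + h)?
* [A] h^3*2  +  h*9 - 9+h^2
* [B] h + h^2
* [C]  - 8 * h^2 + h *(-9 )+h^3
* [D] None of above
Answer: D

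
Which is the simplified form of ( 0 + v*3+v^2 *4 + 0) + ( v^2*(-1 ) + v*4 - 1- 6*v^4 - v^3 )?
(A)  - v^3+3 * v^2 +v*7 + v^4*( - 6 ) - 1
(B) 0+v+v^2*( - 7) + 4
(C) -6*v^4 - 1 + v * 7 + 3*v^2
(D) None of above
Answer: A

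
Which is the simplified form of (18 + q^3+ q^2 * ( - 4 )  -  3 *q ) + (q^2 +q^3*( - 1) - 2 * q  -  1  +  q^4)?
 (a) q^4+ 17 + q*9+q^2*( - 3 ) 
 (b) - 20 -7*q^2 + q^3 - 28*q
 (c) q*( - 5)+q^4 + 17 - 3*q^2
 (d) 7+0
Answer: c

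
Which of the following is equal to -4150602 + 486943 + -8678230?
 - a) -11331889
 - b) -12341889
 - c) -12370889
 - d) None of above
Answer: b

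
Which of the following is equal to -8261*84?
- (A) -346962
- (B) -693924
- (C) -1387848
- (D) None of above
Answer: B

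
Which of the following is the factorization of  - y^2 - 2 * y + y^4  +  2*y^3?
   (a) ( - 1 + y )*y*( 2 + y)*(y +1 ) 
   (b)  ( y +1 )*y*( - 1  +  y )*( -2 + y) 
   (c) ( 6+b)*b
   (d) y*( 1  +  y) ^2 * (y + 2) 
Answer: a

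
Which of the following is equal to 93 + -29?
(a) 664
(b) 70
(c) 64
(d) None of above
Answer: c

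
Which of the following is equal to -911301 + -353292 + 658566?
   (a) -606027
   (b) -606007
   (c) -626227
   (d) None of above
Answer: a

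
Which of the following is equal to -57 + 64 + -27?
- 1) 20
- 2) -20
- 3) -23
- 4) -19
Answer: 2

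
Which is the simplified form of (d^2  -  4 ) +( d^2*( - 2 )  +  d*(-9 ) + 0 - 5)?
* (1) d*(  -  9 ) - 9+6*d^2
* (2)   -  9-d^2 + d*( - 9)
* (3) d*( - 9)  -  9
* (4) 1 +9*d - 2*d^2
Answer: 2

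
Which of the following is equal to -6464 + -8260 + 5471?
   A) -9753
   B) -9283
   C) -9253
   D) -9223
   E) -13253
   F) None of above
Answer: C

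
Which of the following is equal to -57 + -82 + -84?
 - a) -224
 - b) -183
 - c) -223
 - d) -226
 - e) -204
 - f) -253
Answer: c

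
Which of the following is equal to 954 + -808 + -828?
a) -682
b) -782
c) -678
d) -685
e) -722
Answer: a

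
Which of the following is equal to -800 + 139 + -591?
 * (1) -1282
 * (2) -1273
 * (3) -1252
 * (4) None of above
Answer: 3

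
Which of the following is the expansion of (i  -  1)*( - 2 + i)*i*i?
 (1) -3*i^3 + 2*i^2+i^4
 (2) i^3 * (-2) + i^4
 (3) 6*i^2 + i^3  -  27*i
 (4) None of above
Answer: 1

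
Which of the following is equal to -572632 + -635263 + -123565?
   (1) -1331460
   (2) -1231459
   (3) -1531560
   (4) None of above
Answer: 1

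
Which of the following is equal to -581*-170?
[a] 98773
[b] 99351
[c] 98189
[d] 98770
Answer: d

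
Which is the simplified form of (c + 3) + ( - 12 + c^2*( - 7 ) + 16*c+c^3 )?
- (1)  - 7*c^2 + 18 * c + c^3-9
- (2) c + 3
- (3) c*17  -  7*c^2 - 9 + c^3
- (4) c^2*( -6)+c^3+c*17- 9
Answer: 3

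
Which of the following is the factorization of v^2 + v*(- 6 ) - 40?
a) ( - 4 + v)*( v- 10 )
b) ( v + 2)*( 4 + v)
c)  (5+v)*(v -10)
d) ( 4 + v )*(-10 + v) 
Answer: d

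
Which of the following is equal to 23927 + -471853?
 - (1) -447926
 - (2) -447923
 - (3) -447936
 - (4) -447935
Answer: 1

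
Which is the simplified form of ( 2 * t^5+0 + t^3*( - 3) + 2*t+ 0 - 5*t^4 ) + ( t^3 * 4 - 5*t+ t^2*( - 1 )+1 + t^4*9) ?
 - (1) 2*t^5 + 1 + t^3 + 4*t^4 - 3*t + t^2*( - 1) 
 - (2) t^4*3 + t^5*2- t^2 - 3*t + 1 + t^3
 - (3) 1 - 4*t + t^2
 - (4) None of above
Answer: 1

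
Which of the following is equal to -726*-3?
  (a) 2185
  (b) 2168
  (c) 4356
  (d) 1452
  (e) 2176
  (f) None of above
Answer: f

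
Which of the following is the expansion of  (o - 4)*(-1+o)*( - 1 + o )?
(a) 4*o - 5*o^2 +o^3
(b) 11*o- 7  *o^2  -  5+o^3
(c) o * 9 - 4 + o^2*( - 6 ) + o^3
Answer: c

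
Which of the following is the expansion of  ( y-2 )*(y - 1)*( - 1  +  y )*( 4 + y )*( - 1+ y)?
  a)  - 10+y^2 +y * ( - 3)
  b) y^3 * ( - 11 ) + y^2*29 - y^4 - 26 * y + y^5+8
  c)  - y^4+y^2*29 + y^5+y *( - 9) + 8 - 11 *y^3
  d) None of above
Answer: b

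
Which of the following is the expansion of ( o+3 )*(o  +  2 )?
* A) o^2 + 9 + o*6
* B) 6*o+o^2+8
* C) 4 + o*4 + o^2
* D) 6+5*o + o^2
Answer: D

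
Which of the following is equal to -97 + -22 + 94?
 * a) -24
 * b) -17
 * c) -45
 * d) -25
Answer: d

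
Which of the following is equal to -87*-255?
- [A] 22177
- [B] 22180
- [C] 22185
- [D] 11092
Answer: C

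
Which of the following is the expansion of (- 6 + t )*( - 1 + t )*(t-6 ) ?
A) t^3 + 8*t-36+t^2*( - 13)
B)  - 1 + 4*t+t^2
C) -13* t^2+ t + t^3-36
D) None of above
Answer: D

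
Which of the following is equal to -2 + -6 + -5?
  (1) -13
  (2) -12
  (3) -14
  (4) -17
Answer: 1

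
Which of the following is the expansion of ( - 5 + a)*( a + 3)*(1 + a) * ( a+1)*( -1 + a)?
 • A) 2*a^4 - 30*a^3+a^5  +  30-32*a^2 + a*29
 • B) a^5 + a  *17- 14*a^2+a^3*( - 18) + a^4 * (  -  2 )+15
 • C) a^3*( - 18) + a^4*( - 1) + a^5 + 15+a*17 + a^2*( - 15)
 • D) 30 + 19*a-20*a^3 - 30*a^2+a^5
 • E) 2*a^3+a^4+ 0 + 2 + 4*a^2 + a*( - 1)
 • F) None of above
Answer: F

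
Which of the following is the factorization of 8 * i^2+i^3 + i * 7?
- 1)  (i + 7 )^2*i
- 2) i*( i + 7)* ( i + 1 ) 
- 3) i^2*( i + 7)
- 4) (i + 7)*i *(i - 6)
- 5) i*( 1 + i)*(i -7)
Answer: 2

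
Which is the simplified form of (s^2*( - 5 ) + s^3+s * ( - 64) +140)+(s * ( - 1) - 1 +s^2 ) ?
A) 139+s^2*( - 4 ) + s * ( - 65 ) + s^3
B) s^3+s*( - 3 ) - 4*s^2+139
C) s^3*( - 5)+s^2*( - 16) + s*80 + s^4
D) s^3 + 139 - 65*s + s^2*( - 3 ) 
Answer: A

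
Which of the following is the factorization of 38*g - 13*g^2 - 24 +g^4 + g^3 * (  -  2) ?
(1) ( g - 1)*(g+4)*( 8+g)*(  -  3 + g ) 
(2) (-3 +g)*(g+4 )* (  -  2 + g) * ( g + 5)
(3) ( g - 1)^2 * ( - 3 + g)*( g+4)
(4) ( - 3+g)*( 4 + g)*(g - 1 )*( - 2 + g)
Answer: 4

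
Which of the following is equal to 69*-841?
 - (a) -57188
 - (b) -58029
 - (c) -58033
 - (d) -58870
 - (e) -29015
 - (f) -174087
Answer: b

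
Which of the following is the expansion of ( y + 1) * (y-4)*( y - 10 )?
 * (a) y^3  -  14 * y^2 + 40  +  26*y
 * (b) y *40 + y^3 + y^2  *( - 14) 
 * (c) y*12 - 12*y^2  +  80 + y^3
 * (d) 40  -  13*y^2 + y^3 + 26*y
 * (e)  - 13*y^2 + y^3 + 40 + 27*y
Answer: d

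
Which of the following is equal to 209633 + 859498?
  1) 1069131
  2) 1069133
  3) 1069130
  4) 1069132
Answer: 1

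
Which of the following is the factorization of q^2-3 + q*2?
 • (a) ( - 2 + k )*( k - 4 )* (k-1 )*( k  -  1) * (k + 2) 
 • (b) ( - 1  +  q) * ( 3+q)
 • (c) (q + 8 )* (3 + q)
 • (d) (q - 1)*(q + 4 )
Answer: b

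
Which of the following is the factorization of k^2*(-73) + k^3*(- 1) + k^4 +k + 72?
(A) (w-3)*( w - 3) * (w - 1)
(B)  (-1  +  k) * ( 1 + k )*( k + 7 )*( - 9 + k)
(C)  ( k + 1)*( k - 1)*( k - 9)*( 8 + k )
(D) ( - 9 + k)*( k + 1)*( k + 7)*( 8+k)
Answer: C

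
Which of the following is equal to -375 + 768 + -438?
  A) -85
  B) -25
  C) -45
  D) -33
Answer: C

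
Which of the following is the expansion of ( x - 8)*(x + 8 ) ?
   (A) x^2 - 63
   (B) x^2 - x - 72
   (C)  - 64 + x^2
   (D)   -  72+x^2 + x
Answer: C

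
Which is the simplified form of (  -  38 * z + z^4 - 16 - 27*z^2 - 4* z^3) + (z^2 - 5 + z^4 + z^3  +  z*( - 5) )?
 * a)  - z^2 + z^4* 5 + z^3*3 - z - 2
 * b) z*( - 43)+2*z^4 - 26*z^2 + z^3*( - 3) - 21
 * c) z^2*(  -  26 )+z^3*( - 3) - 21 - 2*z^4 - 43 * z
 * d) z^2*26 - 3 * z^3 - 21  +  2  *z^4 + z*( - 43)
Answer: b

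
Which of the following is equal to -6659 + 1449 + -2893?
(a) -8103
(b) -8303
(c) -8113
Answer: a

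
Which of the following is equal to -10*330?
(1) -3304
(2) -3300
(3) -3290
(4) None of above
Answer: 2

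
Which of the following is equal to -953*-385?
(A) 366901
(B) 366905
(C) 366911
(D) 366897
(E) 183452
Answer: B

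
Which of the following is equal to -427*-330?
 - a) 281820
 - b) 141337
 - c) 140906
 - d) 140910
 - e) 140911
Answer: d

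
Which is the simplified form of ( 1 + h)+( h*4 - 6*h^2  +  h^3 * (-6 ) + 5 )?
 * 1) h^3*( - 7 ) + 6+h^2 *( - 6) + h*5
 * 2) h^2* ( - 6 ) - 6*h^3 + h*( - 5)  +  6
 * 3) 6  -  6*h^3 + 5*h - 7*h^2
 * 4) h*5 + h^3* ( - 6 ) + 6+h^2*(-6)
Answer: 4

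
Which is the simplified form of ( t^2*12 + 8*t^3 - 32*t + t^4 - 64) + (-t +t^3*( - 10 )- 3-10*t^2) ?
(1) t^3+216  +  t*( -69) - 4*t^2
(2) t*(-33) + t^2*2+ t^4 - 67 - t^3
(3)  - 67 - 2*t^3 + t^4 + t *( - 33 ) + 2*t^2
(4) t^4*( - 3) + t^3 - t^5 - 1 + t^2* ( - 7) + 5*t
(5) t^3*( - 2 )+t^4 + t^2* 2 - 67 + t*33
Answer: 3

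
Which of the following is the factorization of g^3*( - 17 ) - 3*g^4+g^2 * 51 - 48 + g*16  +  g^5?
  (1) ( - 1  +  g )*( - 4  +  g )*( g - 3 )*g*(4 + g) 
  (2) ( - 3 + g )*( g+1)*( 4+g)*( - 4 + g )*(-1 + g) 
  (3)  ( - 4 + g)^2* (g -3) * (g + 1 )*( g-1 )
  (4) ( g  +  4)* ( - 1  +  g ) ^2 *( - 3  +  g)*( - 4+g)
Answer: 2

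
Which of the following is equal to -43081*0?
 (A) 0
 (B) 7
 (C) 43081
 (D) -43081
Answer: A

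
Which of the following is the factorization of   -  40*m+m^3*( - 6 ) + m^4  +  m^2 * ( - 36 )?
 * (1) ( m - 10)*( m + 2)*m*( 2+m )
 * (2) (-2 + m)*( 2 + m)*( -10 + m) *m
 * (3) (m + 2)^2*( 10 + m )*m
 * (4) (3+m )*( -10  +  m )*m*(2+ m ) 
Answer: 1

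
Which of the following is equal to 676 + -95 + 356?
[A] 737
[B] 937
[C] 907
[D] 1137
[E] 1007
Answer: B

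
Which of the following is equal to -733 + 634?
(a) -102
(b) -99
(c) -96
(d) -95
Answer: b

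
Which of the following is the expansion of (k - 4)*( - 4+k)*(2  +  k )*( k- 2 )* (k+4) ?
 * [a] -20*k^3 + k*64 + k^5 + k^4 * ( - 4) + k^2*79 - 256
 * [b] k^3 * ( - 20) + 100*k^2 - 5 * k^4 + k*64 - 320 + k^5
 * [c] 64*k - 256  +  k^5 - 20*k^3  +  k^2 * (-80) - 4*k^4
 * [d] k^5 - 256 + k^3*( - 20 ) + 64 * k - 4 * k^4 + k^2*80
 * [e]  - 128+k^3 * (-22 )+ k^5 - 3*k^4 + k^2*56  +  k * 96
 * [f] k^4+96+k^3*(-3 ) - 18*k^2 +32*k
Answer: d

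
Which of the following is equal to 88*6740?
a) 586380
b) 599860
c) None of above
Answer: c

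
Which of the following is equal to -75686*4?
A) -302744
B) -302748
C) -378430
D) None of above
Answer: A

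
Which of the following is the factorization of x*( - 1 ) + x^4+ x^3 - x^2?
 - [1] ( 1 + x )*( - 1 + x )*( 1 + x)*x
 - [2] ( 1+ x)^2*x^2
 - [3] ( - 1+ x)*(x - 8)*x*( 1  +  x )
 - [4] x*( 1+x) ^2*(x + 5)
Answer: 1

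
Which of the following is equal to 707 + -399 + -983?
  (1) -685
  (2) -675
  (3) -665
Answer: 2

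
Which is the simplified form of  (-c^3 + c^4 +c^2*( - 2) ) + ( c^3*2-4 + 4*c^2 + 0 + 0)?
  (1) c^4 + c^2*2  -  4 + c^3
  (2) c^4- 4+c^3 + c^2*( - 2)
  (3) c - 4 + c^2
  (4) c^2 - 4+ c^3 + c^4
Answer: 1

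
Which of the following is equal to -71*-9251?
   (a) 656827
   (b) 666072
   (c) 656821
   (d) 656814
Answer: c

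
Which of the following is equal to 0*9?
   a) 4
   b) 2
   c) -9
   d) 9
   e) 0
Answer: e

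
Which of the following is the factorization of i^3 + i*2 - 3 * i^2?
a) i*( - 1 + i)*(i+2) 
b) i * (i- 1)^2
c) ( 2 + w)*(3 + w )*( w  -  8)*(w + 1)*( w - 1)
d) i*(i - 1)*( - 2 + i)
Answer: d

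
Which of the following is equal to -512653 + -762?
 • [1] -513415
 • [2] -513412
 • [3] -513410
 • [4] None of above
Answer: 1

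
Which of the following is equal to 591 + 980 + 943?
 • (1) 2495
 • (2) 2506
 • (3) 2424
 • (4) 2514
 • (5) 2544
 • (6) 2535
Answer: 4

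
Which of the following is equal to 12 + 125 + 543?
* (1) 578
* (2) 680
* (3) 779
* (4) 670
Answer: 2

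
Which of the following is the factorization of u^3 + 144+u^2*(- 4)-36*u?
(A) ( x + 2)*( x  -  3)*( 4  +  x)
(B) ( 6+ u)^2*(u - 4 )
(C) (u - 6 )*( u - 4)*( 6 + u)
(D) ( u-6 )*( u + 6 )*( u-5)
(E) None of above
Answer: C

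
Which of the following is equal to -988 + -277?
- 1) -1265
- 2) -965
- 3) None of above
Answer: 1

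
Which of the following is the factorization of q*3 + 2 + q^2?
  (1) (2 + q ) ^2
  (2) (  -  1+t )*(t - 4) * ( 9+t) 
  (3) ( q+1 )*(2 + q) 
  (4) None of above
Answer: 3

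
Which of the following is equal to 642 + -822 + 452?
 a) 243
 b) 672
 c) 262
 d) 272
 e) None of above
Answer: d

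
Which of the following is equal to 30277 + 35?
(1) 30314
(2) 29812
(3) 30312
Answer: 3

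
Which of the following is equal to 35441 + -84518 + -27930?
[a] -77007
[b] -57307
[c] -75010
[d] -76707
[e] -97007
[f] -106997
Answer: a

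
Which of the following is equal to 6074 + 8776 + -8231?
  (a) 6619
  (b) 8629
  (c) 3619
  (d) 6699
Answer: a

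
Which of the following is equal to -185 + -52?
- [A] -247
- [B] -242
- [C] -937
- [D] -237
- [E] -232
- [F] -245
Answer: D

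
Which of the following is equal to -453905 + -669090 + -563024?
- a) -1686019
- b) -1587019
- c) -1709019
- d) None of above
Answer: a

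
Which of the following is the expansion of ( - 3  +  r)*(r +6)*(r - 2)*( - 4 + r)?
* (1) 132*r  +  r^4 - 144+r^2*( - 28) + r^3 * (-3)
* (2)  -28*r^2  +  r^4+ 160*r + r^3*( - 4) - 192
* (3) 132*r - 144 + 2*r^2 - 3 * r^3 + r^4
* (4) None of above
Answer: 1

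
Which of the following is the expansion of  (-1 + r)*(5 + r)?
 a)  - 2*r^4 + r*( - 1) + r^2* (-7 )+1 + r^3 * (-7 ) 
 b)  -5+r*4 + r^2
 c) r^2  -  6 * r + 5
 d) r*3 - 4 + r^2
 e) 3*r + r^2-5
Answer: b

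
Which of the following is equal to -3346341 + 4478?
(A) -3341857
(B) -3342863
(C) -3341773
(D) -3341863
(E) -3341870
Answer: D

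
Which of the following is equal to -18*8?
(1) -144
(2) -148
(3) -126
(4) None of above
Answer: 1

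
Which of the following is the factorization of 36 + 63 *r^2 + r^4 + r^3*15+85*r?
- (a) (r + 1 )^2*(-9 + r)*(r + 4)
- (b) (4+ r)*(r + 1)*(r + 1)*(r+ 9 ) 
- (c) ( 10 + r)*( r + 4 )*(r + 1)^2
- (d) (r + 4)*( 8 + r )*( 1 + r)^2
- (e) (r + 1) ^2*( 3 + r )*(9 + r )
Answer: b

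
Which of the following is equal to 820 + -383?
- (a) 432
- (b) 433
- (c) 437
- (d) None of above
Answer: c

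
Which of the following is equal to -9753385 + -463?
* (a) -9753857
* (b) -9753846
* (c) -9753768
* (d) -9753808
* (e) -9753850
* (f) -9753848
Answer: f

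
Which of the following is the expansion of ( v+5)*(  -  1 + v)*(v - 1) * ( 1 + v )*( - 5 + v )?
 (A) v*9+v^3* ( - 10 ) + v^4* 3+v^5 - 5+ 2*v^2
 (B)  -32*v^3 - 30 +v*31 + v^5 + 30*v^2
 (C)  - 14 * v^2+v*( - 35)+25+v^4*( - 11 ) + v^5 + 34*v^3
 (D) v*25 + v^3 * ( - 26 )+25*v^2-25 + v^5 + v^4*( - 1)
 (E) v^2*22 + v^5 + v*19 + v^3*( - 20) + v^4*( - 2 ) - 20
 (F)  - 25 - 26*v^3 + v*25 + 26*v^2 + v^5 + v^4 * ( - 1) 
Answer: F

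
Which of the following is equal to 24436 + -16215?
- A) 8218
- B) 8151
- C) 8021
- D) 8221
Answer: D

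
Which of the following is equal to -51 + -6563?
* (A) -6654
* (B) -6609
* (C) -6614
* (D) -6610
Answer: C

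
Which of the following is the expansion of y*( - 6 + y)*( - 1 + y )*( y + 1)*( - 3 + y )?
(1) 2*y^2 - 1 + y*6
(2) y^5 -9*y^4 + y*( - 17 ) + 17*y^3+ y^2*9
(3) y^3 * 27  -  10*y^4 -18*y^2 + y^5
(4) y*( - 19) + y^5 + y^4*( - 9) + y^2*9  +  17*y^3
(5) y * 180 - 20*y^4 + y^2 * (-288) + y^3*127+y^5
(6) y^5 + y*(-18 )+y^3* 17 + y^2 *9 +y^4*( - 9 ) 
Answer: 6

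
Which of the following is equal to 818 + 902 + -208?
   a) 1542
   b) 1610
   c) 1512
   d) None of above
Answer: c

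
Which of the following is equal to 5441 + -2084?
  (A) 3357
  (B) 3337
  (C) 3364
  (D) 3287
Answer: A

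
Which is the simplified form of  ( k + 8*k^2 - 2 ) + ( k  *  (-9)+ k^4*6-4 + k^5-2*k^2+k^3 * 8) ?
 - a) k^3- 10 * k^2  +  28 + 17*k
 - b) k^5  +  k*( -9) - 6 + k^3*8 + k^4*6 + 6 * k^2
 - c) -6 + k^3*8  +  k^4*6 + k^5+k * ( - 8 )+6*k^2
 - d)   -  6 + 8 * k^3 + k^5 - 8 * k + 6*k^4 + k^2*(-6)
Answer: c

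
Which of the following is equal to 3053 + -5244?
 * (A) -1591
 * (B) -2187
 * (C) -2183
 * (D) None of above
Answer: D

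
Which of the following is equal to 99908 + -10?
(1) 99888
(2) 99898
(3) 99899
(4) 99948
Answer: 2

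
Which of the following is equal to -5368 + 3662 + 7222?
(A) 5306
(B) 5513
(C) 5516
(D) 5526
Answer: C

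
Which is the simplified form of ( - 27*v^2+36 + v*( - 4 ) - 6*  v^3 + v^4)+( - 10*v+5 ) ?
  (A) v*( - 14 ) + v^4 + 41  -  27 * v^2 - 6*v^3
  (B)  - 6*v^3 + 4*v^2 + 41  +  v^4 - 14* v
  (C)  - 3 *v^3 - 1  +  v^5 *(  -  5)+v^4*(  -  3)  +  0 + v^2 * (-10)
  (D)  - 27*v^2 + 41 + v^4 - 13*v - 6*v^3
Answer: A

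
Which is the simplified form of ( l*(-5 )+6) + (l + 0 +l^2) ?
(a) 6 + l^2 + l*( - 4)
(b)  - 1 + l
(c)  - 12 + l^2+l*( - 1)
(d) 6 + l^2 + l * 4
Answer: a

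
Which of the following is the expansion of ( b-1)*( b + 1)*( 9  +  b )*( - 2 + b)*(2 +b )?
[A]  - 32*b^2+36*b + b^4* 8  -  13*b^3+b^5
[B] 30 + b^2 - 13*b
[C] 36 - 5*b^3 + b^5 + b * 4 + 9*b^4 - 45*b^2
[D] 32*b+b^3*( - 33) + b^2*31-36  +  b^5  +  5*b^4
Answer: C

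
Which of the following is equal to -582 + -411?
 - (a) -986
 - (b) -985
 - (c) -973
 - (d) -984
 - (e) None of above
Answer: e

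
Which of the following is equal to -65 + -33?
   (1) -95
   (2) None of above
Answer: 2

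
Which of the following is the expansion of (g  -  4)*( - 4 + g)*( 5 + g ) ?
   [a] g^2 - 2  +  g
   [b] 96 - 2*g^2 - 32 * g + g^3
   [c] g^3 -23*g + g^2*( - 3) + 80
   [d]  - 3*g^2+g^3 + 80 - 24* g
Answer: d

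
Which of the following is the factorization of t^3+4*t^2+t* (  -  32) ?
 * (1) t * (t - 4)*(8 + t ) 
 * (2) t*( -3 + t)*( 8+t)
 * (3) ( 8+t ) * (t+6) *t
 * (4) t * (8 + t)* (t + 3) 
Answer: 1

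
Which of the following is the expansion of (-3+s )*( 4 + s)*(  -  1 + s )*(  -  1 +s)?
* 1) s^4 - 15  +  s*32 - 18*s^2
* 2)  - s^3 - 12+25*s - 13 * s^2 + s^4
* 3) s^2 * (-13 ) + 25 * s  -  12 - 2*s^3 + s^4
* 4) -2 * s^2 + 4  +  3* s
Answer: 2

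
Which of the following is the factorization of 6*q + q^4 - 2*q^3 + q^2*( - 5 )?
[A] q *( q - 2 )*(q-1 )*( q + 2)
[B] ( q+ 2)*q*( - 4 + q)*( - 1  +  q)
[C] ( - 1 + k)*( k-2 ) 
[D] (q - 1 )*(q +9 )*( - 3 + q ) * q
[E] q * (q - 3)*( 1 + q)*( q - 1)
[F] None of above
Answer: F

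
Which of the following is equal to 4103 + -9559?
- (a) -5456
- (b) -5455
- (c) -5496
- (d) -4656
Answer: a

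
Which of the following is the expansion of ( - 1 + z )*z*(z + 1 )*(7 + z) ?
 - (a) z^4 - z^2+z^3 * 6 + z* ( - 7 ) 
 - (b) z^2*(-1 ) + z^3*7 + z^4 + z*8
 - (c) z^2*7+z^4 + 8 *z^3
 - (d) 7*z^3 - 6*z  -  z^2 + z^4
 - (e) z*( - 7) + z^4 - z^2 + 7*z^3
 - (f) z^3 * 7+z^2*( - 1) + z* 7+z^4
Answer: e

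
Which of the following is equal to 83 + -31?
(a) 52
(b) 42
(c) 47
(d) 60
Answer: a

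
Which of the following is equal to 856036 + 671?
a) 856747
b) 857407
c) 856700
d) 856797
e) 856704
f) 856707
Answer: f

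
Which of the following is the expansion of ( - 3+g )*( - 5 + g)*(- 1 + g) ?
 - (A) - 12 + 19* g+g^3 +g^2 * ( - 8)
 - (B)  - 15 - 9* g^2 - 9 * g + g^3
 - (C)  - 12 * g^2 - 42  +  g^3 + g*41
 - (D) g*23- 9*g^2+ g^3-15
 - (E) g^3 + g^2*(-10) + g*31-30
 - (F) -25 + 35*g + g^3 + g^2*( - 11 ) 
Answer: D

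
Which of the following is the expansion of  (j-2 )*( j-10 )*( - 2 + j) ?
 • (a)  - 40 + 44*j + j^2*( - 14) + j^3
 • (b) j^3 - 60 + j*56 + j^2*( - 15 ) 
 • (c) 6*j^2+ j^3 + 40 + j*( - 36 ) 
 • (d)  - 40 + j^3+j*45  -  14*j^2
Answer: a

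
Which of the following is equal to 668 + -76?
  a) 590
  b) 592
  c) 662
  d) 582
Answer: b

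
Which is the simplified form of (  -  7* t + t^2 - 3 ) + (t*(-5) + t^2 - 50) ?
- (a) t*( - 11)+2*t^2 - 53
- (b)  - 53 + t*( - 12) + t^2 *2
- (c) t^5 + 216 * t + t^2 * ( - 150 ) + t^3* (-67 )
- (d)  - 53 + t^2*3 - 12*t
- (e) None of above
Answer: b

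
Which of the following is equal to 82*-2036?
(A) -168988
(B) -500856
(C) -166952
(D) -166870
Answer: C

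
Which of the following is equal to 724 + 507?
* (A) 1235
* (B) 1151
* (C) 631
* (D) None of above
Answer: D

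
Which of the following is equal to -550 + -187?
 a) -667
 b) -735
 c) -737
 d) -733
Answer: c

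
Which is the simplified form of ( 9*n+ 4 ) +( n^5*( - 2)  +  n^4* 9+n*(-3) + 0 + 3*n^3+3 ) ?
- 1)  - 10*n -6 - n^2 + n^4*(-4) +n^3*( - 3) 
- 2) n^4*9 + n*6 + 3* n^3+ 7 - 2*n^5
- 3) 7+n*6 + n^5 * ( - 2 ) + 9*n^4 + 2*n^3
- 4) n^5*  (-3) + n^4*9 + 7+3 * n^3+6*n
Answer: 2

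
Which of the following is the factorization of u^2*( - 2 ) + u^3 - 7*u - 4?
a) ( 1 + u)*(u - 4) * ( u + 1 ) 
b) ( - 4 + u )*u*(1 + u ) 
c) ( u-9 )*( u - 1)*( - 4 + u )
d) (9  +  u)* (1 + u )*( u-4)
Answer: a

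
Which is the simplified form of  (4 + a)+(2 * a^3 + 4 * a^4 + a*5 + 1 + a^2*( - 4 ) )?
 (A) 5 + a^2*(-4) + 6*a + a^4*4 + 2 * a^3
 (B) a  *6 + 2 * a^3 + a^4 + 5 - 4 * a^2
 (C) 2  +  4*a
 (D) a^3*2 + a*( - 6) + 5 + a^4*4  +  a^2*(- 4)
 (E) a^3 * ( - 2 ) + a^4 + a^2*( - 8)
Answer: A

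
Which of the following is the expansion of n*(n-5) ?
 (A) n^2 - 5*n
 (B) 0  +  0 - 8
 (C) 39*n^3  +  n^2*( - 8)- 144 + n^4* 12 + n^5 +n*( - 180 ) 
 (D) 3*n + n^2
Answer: A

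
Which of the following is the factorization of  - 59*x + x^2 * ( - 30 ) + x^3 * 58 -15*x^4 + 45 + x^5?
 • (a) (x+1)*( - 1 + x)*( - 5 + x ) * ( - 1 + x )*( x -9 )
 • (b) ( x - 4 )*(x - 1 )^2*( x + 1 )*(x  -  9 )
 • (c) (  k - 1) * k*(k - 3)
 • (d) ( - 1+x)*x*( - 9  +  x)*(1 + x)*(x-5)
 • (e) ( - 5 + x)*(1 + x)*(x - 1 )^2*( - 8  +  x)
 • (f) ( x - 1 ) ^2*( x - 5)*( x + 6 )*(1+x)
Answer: a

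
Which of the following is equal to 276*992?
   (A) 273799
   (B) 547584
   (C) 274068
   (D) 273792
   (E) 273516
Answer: D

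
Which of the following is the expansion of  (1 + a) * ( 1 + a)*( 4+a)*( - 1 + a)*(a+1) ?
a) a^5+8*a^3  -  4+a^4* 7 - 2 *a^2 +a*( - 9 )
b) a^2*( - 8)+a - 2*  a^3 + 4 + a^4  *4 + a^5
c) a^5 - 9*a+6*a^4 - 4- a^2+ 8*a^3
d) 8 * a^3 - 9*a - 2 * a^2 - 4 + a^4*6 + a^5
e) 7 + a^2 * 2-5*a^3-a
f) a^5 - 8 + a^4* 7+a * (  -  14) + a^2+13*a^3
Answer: d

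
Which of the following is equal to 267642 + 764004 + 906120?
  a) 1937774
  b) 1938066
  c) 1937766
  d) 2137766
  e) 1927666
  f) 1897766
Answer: c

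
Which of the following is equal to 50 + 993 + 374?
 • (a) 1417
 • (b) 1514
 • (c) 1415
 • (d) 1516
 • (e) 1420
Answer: a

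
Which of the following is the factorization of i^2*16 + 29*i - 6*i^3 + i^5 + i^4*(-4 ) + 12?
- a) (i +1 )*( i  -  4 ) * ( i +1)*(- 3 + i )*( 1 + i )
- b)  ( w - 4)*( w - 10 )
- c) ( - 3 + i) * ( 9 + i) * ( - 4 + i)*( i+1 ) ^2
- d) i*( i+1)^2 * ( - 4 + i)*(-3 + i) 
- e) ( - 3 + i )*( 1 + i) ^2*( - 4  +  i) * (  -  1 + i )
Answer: a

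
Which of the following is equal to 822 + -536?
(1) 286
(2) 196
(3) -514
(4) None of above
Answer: 1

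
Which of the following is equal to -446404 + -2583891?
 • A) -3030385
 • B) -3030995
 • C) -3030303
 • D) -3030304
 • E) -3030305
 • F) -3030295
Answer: F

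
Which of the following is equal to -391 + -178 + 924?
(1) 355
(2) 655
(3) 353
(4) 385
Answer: 1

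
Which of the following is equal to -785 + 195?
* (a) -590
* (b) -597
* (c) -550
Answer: a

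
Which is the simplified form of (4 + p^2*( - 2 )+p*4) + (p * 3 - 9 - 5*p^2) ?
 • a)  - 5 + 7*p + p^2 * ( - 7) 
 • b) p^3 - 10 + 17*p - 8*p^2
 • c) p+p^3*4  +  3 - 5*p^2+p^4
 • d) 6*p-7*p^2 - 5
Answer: a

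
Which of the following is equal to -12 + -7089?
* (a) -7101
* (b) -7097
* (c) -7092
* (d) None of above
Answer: a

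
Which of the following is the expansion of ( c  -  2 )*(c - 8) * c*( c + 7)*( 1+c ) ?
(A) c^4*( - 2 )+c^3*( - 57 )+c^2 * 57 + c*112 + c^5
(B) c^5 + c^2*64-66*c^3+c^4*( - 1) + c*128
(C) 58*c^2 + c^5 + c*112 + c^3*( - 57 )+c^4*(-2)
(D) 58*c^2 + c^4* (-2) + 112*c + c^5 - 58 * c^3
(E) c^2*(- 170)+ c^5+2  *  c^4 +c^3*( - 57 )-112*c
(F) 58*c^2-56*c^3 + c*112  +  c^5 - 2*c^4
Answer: C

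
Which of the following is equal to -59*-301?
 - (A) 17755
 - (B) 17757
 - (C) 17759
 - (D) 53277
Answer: C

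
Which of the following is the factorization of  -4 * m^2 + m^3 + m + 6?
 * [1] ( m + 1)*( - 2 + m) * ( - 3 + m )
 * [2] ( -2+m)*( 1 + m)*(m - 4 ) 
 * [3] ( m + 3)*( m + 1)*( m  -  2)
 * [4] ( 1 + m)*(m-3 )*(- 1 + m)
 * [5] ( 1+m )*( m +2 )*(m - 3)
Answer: 1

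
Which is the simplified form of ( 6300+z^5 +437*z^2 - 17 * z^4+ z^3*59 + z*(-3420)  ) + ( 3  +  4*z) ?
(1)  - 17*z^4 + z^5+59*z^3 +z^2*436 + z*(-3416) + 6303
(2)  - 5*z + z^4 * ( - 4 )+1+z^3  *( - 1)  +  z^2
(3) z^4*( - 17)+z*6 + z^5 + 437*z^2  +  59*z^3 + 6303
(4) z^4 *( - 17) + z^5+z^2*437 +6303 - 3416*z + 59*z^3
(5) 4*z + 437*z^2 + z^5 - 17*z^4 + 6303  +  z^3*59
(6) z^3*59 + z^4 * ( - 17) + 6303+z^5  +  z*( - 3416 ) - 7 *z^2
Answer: 4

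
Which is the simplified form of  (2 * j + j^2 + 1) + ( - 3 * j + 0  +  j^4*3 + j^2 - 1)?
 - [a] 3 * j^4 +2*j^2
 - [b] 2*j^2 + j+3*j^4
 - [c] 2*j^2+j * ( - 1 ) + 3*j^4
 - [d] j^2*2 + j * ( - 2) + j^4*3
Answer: c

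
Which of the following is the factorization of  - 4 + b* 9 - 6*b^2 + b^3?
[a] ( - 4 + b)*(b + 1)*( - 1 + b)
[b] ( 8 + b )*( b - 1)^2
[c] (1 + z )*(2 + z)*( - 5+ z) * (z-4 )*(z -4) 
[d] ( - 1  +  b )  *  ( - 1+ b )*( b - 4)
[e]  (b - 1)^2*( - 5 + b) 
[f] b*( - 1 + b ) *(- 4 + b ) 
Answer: d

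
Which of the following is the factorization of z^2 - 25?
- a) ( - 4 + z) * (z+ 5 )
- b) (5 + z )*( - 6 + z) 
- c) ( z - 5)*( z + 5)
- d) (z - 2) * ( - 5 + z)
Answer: c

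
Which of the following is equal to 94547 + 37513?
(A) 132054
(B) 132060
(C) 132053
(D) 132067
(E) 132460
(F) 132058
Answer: B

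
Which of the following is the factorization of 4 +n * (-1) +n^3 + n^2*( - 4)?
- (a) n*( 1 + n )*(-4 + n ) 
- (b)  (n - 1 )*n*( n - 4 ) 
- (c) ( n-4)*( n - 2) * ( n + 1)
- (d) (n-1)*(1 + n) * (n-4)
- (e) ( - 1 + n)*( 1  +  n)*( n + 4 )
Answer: d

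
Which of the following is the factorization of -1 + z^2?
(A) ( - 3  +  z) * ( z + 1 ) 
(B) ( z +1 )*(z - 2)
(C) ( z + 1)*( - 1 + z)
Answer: C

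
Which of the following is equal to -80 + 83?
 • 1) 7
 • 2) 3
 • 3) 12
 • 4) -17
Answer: 2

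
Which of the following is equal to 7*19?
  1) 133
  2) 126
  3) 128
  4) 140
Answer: 1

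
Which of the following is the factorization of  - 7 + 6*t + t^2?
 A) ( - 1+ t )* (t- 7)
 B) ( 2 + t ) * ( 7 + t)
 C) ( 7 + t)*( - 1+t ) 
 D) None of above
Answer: C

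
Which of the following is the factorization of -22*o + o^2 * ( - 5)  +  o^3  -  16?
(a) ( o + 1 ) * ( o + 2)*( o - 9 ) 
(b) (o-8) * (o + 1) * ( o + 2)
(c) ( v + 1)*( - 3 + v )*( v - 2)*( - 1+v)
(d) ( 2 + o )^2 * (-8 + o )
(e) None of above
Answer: b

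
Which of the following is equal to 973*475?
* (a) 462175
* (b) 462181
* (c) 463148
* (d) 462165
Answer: a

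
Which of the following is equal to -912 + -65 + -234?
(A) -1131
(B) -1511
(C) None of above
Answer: C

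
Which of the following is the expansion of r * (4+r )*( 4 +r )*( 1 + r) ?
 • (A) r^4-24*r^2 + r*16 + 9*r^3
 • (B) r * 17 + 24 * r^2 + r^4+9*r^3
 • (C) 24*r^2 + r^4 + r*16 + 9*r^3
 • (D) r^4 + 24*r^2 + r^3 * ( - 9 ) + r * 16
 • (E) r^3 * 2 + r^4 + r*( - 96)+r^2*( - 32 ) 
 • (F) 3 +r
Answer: C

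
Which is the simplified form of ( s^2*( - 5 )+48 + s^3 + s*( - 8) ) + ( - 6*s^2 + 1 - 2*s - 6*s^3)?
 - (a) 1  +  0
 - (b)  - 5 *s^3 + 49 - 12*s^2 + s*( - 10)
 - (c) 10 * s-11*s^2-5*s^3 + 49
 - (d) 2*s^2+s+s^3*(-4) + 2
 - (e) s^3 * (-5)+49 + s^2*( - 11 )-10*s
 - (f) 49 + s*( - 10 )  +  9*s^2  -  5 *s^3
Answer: e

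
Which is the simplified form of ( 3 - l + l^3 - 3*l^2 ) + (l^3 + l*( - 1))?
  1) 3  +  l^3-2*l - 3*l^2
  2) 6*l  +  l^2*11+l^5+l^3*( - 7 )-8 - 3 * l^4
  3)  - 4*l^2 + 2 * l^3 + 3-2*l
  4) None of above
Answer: 4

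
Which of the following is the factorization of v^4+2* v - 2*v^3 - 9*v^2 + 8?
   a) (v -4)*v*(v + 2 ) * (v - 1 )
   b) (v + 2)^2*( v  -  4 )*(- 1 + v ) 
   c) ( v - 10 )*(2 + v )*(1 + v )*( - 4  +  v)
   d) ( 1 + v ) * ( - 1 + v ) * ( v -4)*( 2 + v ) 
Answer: d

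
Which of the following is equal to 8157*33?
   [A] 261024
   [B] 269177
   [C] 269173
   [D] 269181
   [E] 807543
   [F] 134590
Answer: D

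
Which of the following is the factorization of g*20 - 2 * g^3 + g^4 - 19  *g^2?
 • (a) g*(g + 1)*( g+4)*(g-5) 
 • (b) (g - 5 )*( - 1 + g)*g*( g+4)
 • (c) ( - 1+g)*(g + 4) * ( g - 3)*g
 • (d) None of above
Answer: b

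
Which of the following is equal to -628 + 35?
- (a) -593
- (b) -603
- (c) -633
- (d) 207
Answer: a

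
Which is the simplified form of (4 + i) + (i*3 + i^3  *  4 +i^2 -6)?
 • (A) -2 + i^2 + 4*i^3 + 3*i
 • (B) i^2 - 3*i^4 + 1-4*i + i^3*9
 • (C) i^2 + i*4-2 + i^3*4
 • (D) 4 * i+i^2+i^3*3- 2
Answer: C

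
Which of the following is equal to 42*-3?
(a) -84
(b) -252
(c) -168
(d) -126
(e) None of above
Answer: d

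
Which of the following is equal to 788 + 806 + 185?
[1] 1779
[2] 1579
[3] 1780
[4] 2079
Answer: 1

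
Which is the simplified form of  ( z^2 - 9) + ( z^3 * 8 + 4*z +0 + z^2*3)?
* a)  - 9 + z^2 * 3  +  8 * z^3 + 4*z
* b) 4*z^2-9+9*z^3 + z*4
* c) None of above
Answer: c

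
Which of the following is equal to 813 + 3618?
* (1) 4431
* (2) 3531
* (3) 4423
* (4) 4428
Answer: 1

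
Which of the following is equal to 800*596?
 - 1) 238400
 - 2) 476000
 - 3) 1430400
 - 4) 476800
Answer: 4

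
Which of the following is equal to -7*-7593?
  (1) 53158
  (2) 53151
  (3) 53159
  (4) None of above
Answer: 2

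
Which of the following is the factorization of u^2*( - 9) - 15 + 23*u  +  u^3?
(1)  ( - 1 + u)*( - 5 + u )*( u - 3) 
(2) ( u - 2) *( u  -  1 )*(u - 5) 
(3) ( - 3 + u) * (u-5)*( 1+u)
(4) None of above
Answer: 1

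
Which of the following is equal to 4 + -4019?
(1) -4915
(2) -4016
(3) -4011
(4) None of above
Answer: 4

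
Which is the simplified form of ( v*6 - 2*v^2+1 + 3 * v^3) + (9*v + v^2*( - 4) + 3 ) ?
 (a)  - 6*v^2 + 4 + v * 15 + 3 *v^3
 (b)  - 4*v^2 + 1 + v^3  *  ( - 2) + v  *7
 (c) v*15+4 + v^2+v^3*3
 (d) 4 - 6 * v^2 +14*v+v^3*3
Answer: a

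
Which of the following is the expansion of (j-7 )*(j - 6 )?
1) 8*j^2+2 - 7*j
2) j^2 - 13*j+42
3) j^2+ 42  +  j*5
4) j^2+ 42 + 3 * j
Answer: 2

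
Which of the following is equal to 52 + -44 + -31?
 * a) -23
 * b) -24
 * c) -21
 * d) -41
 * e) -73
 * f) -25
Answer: a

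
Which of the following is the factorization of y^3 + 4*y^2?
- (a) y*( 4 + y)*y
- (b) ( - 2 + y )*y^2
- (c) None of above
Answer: a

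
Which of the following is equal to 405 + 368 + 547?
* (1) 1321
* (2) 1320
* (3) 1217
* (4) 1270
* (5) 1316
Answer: 2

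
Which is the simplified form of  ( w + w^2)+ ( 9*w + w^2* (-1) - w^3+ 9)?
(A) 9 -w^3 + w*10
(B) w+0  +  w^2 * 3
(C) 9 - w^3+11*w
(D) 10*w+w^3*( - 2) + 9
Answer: A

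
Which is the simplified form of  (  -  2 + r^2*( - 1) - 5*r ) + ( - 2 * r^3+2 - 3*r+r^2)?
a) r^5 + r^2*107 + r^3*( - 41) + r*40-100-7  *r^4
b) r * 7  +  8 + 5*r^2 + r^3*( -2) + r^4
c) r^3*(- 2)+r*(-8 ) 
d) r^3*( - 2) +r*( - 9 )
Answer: c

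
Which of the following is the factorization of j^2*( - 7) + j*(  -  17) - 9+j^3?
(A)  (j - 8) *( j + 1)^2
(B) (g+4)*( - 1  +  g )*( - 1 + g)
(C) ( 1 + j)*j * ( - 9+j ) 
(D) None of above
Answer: D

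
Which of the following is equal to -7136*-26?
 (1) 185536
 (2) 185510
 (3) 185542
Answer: 1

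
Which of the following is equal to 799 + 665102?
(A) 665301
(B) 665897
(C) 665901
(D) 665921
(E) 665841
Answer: C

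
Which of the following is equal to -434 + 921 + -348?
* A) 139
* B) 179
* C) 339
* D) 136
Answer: A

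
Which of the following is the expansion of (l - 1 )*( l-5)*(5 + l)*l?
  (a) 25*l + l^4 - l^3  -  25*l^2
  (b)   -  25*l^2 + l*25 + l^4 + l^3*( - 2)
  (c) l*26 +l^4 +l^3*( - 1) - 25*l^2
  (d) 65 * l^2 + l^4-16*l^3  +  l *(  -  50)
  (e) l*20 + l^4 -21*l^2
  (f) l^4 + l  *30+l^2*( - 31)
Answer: a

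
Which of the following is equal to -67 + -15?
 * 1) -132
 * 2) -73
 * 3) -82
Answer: 3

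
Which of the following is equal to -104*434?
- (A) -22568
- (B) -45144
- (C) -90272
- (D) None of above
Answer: D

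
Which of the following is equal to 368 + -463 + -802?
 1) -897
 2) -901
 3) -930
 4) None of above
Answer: 1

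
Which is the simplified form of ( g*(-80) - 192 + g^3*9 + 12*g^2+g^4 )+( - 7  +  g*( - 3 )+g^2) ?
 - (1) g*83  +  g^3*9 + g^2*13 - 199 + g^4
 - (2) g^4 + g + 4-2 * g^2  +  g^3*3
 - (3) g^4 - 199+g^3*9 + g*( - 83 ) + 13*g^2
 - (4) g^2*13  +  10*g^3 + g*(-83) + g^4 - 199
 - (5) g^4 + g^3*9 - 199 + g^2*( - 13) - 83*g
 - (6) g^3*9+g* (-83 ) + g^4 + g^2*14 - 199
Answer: 3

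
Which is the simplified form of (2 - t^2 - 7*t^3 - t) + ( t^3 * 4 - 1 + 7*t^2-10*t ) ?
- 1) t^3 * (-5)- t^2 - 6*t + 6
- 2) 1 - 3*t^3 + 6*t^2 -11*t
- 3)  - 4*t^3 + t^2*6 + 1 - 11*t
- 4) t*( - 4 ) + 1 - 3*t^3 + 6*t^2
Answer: 2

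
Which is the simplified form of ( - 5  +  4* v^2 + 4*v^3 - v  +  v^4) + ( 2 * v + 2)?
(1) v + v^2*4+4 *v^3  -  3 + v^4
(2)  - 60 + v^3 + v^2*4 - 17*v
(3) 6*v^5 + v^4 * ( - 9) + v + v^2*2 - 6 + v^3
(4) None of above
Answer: 1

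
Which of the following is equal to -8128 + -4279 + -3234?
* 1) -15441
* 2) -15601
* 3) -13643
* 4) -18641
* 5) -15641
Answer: 5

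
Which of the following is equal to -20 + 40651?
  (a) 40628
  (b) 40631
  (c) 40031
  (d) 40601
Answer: b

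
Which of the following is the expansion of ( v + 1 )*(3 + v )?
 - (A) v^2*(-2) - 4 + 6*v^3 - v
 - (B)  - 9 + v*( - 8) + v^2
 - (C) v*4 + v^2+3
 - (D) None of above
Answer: C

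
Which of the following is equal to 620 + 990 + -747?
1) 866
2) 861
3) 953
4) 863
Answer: 4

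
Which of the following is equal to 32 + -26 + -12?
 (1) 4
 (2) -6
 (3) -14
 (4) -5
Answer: 2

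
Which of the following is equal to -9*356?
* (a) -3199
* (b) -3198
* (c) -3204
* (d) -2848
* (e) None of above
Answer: c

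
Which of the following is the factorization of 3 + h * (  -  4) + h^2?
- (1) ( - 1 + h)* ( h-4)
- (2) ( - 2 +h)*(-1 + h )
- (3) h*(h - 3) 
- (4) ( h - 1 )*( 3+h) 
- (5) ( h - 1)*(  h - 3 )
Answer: 5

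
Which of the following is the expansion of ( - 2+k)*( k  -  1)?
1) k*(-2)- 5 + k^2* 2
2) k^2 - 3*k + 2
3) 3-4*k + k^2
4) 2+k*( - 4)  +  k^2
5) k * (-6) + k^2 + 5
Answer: 2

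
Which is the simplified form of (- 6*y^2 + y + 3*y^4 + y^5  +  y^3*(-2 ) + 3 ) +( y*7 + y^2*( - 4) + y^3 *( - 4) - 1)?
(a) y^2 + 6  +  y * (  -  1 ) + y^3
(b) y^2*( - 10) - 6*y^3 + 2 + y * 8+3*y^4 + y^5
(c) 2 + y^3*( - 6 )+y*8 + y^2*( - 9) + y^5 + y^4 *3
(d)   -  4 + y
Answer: b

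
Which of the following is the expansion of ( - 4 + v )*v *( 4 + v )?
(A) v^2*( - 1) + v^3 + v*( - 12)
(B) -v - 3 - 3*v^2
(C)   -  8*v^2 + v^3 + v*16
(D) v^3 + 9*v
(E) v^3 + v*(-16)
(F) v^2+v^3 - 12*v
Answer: E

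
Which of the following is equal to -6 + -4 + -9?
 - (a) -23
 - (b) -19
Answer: b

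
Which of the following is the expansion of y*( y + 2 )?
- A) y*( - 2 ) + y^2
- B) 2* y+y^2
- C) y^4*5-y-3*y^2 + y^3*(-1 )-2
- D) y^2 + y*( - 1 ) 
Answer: B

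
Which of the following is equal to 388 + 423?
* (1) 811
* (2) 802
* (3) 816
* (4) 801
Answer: 1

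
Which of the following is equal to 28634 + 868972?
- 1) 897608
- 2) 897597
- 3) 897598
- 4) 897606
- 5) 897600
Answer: 4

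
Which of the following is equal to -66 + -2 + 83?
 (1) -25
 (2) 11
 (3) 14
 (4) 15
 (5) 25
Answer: 4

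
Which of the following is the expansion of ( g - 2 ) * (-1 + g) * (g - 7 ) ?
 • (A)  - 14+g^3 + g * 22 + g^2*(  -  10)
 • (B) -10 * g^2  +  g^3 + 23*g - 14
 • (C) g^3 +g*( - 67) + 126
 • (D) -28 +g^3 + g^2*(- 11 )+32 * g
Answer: B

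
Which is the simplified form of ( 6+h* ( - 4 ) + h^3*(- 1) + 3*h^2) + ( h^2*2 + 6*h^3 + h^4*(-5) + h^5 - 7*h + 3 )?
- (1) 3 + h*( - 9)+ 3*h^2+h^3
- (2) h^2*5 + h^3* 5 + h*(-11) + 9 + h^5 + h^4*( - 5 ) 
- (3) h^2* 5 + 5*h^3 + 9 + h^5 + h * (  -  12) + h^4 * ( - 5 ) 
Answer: 2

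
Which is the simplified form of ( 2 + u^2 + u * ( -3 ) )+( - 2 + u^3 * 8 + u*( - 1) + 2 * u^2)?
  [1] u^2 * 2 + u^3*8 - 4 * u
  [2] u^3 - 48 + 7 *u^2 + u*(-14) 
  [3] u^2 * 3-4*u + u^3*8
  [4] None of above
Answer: 3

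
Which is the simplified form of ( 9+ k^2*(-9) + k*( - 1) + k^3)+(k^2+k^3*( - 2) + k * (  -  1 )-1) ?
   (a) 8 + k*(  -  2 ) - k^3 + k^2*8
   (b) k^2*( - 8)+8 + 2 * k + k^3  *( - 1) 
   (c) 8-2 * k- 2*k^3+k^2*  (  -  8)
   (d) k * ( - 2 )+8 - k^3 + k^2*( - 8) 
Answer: d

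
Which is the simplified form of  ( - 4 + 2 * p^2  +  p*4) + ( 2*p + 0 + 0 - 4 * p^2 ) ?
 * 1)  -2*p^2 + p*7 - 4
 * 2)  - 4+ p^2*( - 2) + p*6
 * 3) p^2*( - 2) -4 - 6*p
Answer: 2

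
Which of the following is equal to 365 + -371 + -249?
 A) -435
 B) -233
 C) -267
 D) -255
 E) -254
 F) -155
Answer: D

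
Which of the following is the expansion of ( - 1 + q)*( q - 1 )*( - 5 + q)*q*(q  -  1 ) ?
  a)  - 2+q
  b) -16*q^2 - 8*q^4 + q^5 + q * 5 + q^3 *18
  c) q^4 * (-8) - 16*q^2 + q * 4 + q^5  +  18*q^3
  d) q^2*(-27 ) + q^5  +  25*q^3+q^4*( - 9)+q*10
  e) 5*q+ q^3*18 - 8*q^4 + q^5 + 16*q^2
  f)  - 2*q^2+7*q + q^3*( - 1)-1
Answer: b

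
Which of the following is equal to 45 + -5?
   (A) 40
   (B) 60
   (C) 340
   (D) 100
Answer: A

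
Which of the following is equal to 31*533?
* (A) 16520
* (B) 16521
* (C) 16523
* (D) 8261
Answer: C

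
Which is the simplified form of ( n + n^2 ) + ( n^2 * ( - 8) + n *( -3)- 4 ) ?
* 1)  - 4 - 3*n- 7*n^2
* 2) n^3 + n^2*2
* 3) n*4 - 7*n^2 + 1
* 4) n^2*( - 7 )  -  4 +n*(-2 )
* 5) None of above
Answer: 4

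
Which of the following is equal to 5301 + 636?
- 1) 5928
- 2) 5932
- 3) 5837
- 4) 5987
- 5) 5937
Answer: 5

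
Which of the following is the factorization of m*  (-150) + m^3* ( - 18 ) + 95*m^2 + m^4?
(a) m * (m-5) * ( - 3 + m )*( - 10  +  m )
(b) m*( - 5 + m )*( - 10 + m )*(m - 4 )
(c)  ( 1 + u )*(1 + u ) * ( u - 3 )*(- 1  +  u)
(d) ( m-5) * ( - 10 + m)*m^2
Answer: a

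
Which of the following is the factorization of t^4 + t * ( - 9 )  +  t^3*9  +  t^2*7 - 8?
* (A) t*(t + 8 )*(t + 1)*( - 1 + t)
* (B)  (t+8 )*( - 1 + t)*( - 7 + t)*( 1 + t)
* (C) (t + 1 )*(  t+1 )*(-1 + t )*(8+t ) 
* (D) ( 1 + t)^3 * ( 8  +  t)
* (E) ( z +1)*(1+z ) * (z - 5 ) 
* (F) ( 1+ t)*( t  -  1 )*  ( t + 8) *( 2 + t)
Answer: C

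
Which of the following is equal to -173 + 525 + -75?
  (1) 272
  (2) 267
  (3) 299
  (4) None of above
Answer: 4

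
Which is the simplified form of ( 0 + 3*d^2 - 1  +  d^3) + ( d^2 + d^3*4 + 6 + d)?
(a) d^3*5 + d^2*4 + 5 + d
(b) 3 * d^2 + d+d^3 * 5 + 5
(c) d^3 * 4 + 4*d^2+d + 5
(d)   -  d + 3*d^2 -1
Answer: a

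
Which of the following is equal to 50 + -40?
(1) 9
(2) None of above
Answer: 2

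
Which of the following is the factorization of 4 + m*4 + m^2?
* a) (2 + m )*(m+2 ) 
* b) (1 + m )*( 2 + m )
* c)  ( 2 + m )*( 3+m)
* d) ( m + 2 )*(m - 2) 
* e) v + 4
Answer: a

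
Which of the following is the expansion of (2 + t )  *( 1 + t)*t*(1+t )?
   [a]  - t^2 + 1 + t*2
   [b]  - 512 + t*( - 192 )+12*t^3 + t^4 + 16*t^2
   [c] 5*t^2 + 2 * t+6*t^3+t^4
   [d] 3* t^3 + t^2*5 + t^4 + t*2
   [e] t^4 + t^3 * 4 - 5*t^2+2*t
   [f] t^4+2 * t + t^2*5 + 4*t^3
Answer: f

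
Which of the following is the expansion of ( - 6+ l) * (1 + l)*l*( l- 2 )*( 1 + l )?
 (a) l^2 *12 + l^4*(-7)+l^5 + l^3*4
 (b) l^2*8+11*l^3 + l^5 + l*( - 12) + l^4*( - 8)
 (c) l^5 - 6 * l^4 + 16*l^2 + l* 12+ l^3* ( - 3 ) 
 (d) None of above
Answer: c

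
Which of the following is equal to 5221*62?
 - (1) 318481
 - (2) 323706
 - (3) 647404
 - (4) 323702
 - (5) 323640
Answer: 4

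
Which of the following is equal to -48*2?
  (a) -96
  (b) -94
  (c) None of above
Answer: a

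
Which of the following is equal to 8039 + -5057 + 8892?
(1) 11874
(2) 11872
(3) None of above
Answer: 1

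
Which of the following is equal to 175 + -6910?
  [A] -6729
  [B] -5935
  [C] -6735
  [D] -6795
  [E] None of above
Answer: C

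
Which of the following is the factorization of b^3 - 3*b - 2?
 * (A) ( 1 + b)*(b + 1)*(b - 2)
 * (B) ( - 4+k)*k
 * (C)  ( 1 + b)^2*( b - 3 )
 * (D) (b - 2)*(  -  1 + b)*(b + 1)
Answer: A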